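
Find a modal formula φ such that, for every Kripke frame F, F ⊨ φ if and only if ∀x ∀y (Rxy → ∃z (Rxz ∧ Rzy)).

□□r → □r

This is density; the standard corresponding axiom is C4: □□r → □r.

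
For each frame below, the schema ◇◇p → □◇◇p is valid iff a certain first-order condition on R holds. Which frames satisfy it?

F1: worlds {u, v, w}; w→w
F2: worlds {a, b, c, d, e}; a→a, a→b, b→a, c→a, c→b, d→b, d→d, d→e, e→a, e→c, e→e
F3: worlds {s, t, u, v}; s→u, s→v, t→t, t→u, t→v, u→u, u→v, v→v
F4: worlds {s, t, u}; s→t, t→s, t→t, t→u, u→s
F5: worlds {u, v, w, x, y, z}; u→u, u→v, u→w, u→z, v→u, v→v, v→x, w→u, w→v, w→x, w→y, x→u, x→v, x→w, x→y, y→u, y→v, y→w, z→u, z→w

Frame correspondent (Sahlqvist): ∀x ∀y ∀z ((xR²y ∧ xRz) → ∃w (y = w ∧ zR²w)) — i.e. a generalized confluence (Geach) condition.
F1: condition met.
F2: fails — dR²c, dRb but no w with c=w and bR²w.
F3: fails — sR²u, sRv but no w with u=w and vR²w.
F4: fails — tR²s, tRu but no w with s=w and uR²w.
F5: condition met.
Valid on: F1, F5.

F1, F5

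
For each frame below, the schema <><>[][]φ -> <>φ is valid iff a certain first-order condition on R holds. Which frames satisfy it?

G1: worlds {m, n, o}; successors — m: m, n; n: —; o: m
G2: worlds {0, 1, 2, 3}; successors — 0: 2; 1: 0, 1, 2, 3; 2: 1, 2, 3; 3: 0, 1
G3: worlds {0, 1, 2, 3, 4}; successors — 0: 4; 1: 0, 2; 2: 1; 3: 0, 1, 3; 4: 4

G2

Frame correspondent (Sahlqvist): forall x forall y (x R^2 y -> exists w (y R^2 w & xRw)) — i.e. a generalized confluence (Geach) condition.
G1: fails — mR²n but no w with nR²w and mRw.
G2: condition met.
G3: fails — 1R²1 but no w with 1R²w and 1Rw.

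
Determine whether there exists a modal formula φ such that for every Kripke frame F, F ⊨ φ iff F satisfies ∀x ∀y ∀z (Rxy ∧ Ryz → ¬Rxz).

Any modally definable frame class is closed under surjective bounded morphisms.
The 7-cycle (worlds a,b,c,d,e,f,g with a→b→c→d→e→f→g→a) is intransitive. Mapping every world to a single reflexive point • is a surjective bounded morphism; the reflexive point is not intransitive (R••∧R•• but R••).
Hence intransitivity is not modally definable.

Not modally definable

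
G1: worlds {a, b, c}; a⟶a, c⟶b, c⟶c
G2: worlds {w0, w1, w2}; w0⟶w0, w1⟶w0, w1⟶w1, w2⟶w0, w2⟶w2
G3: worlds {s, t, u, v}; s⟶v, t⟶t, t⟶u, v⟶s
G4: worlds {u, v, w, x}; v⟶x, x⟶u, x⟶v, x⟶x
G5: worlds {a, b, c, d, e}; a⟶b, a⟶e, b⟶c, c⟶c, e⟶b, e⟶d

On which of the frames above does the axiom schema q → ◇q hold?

This is the axiom for reflexivity; its first-order frame correspondent is ∀x Rxx.
G1: fails — world b does not see itself.
G2: ✓.
G3: fails — world s does not see itself.
G4: fails — world u does not see itself.
G5: fails — world a does not see itself.

G2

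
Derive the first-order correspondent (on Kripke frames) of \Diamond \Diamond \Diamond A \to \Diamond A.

\forall x \forall y (x R^3 y \to \exists w (y = w \wedge xRw))

This is a Sahlqvist (Geach-type) schema ◇^3□^0A → □^0◇^1A.
First-order correspondent: \forall x \forall y (x R^3 y \to \exists w (y = w \wedge xRw)).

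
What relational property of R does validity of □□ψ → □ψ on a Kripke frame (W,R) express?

Suppose □□ψ→□ψ is valid. Take Rxy and set V(ψ)={w : xR²w}. Then □□ψ at x, so □ψ at x, so ψ at y, i.e. ∃z(Rxz∧Rzy).

Density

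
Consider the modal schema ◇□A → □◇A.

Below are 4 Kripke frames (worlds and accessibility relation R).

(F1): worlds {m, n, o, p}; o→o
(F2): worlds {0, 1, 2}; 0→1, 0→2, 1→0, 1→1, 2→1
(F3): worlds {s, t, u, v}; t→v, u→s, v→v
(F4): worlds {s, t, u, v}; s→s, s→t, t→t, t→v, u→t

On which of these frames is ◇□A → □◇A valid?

(F1), (F2)

Frame correspondent (Sahlqvist): ∀x ∀y ∀z (Rxy ∧ Rxz → ∃w (Ryw ∧ Rzw)) — i.e. convergence.
(F1): satisfies the condition.
(F2): satisfies the condition.
(F3): fails — Rus and Rus but s and s have no common successor.
(F4): fails — Rtv and Rtv but v and v have no common successor.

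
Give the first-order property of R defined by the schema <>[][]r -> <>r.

This is a Sahlqvist (Geach-type) schema ◇^1□^2r → □^0◇^1r.
First-order correspondent: forall x forall y (xRy -> exists w (y R^2 w & xRw)).

forall x forall y (xRy -> exists w (y R^2 w & xRw))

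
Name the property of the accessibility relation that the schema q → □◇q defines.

symmetry

Suppose q→□◇q is valid. Take Rxy and set V(q)={x}. Then q at x, so □◇q at x, so ◇q at y, so some z with Ryz has q; z=x, i.e. Ryx.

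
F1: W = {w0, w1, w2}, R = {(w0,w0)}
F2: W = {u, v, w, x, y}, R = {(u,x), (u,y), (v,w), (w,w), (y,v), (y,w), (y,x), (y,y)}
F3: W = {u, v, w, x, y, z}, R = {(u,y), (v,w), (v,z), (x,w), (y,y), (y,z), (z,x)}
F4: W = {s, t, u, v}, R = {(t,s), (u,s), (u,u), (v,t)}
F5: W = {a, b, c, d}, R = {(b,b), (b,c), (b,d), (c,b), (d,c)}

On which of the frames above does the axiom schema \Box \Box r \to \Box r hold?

This is the axiom for density; its first-order frame correspondent is \forall x \forall y (Rxy \to \exists z (Rxz \wedge Rzy)).
F1: ✓.
F2: ✓.
F3: fails — Rxw but no t with Rxt and Rtw.
F4: fails — Rvt but no z with Rvz and Rzt.
F5: fails — Rdc but no z with Rdz and Rzc.
Valid on: F1, F2.

F1, F2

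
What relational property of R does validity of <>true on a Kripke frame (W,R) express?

◇⊤ holds at w iff w has a successor, so frame-validity of ◇⊤ is exactly seriality. Equivalently via □p → ◇p:
Suppose □p→◇p is valid. At any x set V(p)=W. Then □p at x, so ◇p at x, so x has a successor.

seriality: forall x exists y Rxy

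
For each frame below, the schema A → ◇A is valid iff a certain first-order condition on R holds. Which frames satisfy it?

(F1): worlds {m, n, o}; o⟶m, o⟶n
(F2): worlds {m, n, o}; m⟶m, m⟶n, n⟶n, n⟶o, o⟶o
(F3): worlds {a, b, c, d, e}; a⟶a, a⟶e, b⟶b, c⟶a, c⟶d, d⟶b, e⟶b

This is the axiom for reflexivity; its first-order frame correspondent is ∀x Rxx.
(F1): fails — world m does not see itself.
(F2): condition met.
(F3): fails — world c does not see itself.
Valid on: (F2).

(F2)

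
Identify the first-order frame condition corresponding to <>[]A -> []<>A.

Convergence

This is the .2 axiom.
It corresponds to convergence: forall x forall y forall z (Rxy & Rxz -> exists w (Ryw & Rzw)).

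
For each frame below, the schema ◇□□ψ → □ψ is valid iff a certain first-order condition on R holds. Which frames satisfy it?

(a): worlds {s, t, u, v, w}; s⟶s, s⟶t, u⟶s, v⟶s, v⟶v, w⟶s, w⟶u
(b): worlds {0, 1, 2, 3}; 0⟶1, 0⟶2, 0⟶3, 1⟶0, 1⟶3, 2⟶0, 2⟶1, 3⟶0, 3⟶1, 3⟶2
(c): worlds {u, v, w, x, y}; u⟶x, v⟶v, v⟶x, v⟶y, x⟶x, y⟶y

This is the axiom for a generalized confluence (Geach) condition; its first-order frame correspondent is ∀x ∀y ∀z ((xRy ∧ xRz) → ∃w (yR²w ∧ z = w)).
(a): fails — sRt, sRs but no w* with tR²w* and s=w*.
(b): ✓.
(c): fails — vRx, vRv but no t with xR²t and v=t.
Valid on: (b).

(b)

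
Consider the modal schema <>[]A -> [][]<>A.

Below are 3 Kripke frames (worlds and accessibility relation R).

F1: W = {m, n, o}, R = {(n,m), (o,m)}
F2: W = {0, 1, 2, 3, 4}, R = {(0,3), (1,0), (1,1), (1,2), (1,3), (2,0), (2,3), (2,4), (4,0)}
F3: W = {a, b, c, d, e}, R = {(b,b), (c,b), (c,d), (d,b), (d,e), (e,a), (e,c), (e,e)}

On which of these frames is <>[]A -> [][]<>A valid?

Frame correspondent (Sahlqvist): forall x forall y forall z ((xRy & x R^2 z) -> exists w (yRw & zRw)) — i.e. a generalized confluence (Geach) condition.
F1: satisfies the condition.
F2: fails — 1R0, 1R²3 but no w with 0Rw and 3Rw.
F3: fails — cRb, cR²e but no w with bRw and eRw.
Valid on: F1.

F1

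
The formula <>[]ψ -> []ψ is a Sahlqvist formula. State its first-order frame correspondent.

the Euclidean property: forall x forall y forall z (Rxy & Rxz -> Ryz)

This is a form of the 5 axiom.
It corresponds to the Euclidean property: forall x forall y forall z (Rxy & Rxz -> Ryz).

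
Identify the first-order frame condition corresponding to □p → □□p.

This is the 4 axiom.
Its frame correspondent is transitivity — ∀x ∀y ∀z (Rxy ∧ Ryz → Rxz).

Transitivity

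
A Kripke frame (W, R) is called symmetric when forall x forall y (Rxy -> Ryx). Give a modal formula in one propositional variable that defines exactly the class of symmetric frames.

q → □◇q

The condition is symmetry. The B schema q → □◇q defines it.
Suppose q→□◇q is valid. Take Rxy and set V(q)={x}. Then q at x, so □◇q at x, so ◇q at y, so some z with Ryz has q; z=x, i.e. Ryx.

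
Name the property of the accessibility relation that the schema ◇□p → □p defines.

This schema is equivalent to the 5 axiom ◇p → □◇p.
It corresponds to the Euclidean property: ∀x ∀y ∀z (Rxy ∧ Rxz → Ryz).

the Euclidean property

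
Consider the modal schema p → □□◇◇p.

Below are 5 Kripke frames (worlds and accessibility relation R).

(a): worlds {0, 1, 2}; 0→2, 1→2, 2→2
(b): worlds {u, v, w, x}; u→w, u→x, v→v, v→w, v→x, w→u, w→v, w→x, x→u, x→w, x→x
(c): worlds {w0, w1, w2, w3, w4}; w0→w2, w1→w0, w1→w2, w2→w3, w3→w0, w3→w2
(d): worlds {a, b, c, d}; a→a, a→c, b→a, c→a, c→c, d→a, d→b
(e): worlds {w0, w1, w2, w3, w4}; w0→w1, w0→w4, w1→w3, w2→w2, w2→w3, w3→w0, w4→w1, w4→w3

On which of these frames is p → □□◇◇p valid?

The schema corresponds to a generalized confluence (Geach) condition: ∀x ∀z (xR²z → ∃w (x = w ∧ zR²w)).
(a): fails — 0R²2 but no w with 0=w and 2R²w.
(b): holds.
(c): fails — w0R²w3 but no w with w0=w and w3R²w.
(d): fails — bR²a but no w with b=w and aR²w.
(e): fails — w0R²w3 but no w with w0=w and w3R²w.

(b)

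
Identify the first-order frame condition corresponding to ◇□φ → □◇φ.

Suppose ◇□φ→□◇φ is valid. Take Rxy, Rxz and set V(φ)={w : Ryw}. Then □φ at y so ◇□φ at x, so □◇φ at x, so ◇φ at z, giving w with Rzw and Ryw.

Convergence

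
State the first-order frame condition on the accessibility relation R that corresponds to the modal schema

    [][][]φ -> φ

forall x exists w (x R^3 w & x = w)

This is a Sahlqvist (Geach-type) schema ◇^0□^3φ → □^0◇^0φ.
Minimal-valuation argument: fix x; take any y with xR^0y and any z with xR^0z. Set V(φ) to the set of worlds R-reachable from y in exactly 3 steps. Then □^3φ holds at y, so the antecedent holds at x; validity forces ◇^0φ at z, giving a w with zR^0w and yR^3w.
First-order correspondent: forall x exists w (x R^3 w & x = w).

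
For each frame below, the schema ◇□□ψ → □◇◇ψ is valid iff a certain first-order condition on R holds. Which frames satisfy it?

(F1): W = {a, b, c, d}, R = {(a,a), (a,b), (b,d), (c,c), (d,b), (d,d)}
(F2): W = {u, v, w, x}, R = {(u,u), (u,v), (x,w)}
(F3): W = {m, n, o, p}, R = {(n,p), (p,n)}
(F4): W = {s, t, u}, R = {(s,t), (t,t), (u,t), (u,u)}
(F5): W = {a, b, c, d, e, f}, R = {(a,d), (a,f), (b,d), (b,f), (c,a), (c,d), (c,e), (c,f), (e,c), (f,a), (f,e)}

Frame correspondent (Sahlqvist): ∀x ∀y ∀z ((xRy ∧ xRz) → ∃w (yR²w ∧ zR²w)) — i.e. a generalized confluence (Geach) condition.
(F1): satisfies the condition.
(F2): fails — uRu, uRv but no t with uR²t and vR²t.
(F3): satisfies the condition.
(F4): satisfies the condition.
(F5): fails — aRd, aRd but no w with dR²w and dR²w.
Valid on: (F1), (F3), (F4).

(F1), (F3), (F4)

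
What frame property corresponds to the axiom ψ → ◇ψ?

This schema is equivalent to the T axiom □ψ → ψ.
Its frame correspondent is reflexivity — ∀x Rxx.

Reflexivity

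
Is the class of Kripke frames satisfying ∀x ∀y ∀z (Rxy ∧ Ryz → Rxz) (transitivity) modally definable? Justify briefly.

Definable; □p → □□p defines it

The condition is transitivity. A defining modal formula is □p → □□p.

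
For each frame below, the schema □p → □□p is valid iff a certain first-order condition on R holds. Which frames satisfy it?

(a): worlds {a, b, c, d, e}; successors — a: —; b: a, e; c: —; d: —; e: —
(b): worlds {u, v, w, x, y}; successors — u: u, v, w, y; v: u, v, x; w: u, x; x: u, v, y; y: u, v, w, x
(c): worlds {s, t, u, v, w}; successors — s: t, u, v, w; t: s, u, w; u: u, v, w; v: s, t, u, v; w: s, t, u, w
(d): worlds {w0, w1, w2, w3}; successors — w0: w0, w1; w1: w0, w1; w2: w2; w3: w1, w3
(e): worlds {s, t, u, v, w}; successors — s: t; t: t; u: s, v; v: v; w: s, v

(a)

The schema corresponds to transitivity: ∀x ∀y ∀z (Rxy ∧ Ryz → Rxz).
(a): condition met.
(b): fails — Ruv and Rvx but not Rux.
(c): fails — Ruv and Rvt but not Rut.
(d): fails — Rw3w1 and Rw1w0 but not Rw3w0.
(e): fails — Rus and Rst but not Rut.
Valid on: (a).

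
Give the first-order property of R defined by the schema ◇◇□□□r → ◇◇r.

This is a Sahlqvist (Geach-type) schema ◇^2□^3r → □^0◇^2r.
First-order correspondent: ∀x ∀y (xR²y → ∃w (yR³w ∧ xR²w)).

∀x ∀y (xR²y → ∃w (yR³w ∧ xR²w))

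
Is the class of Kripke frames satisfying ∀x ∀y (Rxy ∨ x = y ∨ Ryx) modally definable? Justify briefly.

Not modally definable

Modal frame validity is preserved under disjoint unions.
Take 2 disjoint single-world reflexive frames: each is trivially connected, but their disjoint union has 2 worlds with no edge between distinct components, so it is not connected.
Hence connectedness of R is not modally definable.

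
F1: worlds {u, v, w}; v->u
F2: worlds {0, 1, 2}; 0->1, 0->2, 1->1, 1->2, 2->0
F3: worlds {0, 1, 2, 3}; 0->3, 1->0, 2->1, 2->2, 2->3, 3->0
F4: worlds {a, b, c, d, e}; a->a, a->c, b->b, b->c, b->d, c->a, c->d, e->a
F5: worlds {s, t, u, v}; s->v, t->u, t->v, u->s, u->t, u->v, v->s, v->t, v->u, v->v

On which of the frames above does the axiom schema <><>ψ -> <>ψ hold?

This is the axiom for transitivity; its first-order frame correspondent is forall x forall y forall z (Rxy & Ryz -> Rxz).
F1: satisfies the condition.
F2: fails — R02 and R20 but not R00.
F3: fails — R10 and R03 but not R13.
F4: fails — Rbc and Rca but not Rba.
F5: fails — Ruv and Rvu but not Ruu.

F1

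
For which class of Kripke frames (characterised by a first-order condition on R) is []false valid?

Emptiness of R

□⊥ is valid iff no world has any successor (otherwise □⊥ fails at any world with one).
Conversely, on a frame with emptiness of R the schema holds at every world under every valuation.
So the correspondent is emptiness of R.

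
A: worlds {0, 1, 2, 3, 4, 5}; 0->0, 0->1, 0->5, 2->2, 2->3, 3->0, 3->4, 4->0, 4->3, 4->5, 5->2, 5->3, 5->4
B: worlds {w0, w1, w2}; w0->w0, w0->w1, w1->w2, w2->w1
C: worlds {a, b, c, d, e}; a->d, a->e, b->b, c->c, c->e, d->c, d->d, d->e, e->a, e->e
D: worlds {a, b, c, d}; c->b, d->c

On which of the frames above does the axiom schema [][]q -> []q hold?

The schema corresponds to density: forall x forall y (Rxy -> exists z (Rxz & Rzy)).
A: fails — R34 but no z with R3z and Rz4.
B: fails — Rw1w2 but no z with Rw1z and Rzw2.
C: ✓.
D: fails — Rcb but no z with Rcz and Rzb.
Valid on: C.

C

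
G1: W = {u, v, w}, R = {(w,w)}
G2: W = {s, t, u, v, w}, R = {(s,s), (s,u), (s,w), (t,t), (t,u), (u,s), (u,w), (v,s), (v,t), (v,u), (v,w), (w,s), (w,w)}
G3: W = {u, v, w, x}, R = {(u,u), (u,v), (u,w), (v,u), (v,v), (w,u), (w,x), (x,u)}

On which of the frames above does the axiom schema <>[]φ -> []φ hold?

The schema corresponds to the Euclidean property: forall x forall y forall z (Rxy & Rxz -> Ryz).
G1: holds.
G2: fails — Rsw and Rsu but not Rwu.
G3: fails — Ruv and Ruw but not Rvw.
Valid on: G1.

G1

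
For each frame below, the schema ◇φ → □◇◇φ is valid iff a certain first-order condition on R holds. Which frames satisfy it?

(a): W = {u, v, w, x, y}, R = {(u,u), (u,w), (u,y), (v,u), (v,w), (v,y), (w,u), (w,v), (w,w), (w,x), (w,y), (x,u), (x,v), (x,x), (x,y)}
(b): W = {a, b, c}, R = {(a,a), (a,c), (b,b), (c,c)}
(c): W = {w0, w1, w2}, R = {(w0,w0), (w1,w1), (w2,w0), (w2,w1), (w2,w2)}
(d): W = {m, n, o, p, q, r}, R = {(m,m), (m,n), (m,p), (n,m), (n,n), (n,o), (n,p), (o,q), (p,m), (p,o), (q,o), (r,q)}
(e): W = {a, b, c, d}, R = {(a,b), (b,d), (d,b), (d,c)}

none

This is the axiom for a generalized confluence (Geach) condition; its first-order frame correspondent is ∀x ∀y ∀z ((xRy ∧ xRz) → ∃w (y = w ∧ zR²w)).
(a): fails — uRu, uRy but no t with u=t and yR²t.
(b): fails — aRa, aRc but no w with a=w and cR²w.
(c): fails — w2Rw0, w2Rw1 but no w with w0=w and w1R²w.
(d): fails — nRm, nRo but no w with m=w and oR²w.
(e): fails — dRb, dRc but no w with b=w and cR²w.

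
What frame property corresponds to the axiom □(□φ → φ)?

This schema is the T□ axiom.
It corresponds to shift-reflexivity: ∀x ∀y (Rxy → Ryy).

shift-reflexivity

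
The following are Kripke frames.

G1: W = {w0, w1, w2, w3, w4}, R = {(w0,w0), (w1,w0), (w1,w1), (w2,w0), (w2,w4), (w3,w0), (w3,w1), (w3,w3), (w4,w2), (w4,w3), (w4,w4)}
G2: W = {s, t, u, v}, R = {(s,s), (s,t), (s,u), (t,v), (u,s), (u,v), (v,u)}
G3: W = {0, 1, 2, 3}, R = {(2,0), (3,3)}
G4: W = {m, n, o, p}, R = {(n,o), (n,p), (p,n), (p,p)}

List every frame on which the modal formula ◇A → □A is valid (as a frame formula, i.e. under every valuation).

G3

This is the axiom for partial functionality; its first-order frame correspondent is ∀x ∀y ∀z (Rxy ∧ Rxz → y = z).
G1: fails — w1 sees both w0 and w1.
G2: fails — s sees both s and t.
G3: holds.
G4: fails — n sees both o and p.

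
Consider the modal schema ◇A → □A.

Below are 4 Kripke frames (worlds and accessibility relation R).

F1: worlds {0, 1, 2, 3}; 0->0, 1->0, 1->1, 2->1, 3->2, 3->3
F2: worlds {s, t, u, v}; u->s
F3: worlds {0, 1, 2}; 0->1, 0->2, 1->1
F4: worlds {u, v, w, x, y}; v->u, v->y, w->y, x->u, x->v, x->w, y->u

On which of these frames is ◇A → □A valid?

F2

The schema corresponds to partial functionality: ∀x ∀y ∀z (Rxy ∧ Rxz → y = z).
F1: fails — 1 sees both 0 and 1.
F2: holds.
F3: fails — 0 sees both 1 and 2.
F4: fails — v sees both u and y.
Valid on: F2.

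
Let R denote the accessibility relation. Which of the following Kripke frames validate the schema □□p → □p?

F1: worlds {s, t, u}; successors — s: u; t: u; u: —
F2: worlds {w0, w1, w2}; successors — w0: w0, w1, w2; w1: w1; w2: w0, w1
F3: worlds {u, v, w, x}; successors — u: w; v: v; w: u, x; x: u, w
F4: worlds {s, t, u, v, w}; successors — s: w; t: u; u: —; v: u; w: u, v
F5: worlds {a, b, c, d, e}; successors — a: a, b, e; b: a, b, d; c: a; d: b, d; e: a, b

F2, F5

This is the axiom for density; its first-order frame correspondent is ∀x ∀y (Rxy → ∃z (Rxz ∧ Rzy)).
F1: fails — Rsu but no z with Rsz and Rzu.
F2: satisfies the condition.
F3: fails — Ruw but no z with Ruz and Rzw.
F4: fails — Rvu but no z with Rvz and Rzu.
F5: satisfies the condition.
Valid on: F2, F5.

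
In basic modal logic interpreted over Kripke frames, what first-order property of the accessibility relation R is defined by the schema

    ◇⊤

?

Seriality

◇⊤ holds at w iff w has a successor, so frame-validity of ◇⊤ is exactly seriality. Equivalently via □φ → ◇φ:
Suppose □φ→◇φ is valid. At any x set V(φ)=W. Then □φ at x, so ◇φ at x, so x has a successor.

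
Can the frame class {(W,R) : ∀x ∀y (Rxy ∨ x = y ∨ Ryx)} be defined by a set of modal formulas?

No — not modally definable

If a class were modally definable it would be closed under disjoint unions (Goldblatt–Thomason).
Take 2 disjoint single-world reflexive frames: each is trivially connected, but their disjoint union has 2 worlds with no edge between distinct components, so it is not connected.
So the class is not modally definable.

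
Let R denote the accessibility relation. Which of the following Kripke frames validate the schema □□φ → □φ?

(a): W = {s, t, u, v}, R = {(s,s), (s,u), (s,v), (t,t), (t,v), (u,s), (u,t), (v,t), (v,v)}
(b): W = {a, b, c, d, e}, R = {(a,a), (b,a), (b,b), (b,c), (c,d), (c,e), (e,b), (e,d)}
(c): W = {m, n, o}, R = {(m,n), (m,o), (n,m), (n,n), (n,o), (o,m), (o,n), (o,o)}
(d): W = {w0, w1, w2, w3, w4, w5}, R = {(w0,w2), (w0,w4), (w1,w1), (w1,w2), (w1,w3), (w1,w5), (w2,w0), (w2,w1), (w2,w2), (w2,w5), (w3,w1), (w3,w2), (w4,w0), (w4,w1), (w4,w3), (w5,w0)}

The schema corresponds to density: ∀x ∀y (Rxy → ∃z (Rxz ∧ Rzy)).
(a): ✓.
(b): fails — Red but no z with Rez and Rzd.
(c): ✓.
(d): fails — Rw0w4 but no z with Rw0z and Rzw4.
Valid on: (a), (c).

(a), (c)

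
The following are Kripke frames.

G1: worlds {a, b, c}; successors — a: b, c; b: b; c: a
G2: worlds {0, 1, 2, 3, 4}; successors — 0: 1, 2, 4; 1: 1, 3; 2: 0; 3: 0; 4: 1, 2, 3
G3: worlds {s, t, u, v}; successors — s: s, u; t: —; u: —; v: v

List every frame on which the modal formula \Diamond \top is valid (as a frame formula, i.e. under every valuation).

Frame correspondent (Sahlqvist): \forall x \exists y Rxy — i.e. seriality.
G1: condition met.
G2: condition met.
G3: fails — world t has no successor.
Valid on: G1, G2.

G1, G2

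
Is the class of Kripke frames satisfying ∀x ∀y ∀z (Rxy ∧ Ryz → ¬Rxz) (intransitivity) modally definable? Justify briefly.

Modal frame validity is preserved under surjective bounded morphisms.
The 7-cycle (worlds s,t,u,v,w,x,y with s→t→u→v→w→x→y→s) is intransitive. Mapping every world to a single reflexive point • is a surjective bounded morphism; the reflexive point is not intransitive (R••∧R•• but R••).
Hence intransitivity is not modally definable.

No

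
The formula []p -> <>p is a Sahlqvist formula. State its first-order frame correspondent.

Suppose □p→◇p is valid. At any x set V(p)=W. Then □p at x, so ◇p at x, so x has a successor.

Seriality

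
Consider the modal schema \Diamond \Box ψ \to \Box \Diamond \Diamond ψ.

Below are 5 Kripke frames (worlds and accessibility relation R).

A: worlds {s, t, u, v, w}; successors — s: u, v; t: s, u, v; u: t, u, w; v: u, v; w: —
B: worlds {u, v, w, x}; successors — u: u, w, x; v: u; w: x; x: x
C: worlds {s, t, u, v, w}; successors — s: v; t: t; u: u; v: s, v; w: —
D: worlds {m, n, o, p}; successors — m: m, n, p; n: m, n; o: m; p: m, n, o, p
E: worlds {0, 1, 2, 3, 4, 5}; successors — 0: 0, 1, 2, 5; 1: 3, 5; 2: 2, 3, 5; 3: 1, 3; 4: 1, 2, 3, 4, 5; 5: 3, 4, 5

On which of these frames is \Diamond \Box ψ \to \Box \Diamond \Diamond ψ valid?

B, C, D, E

The schema corresponds to a generalized confluence (Geach) condition: \forall x \forall y \forall z ((xRy \wedge xRz) \to \exists w (yRw \wedge z R^2 w)).
A: fails — uRt, uRw but no w* with tRw* and wR²w*.
B: holds.
C: holds.
D: holds.
E: holds.
Valid on: B, C, D, E.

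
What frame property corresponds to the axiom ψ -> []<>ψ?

This is the B axiom.
Its frame correspondent is symmetry — forall x forall y (Rxy -> Ryx).

Symmetry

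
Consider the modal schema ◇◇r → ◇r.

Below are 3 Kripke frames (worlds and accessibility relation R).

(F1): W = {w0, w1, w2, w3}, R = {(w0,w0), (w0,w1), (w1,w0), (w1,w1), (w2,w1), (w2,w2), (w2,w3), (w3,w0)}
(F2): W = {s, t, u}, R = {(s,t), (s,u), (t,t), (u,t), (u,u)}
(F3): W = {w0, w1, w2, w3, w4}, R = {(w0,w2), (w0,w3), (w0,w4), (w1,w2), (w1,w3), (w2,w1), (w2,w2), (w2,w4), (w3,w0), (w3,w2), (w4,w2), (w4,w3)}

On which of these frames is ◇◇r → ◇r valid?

This is the axiom for transitivity; its first-order frame correspondent is ∀x ∀y ∀z (Rxy ∧ Ryz → Rxz).
(F1): fails — Rw3w0 and Rw0w1 but not Rw3w1.
(F2): holds.
(F3): fails — Rw1w2 and Rw2w4 but not Rw1w4.

(F2)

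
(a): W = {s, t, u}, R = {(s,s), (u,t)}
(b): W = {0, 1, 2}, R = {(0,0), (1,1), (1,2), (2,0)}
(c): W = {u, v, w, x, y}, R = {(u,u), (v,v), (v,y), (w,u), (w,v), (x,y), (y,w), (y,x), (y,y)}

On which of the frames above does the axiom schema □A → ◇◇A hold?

Frame correspondent (Sahlqvist): ∀x ∃w (xRw ∧ xR²w) — i.e. a generalized confluence (Geach) condition.
(a): fails — at t but no w with tRw and tR²w.
(b): satisfies the condition.
(c): satisfies the condition.

(b), (c)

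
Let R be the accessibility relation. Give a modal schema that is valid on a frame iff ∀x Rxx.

□ψ → ψ

This is reflexivity; the standard corresponding axiom is T: □ψ → ψ.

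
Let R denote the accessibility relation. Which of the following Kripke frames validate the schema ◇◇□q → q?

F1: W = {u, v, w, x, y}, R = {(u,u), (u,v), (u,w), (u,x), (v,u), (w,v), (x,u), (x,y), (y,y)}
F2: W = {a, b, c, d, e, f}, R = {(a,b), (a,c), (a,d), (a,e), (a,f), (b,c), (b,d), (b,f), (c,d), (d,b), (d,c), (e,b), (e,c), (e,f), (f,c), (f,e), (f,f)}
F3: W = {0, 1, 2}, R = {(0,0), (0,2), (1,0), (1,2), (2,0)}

none

Frame correspondent (Sahlqvist): ∀x ∀y (xR²y → ∃w (yRw ∧ x = w)) — i.e. a generalized confluence (Geach) condition.
F1: fails — uR²w but no t with wRt and u=t.
F2: fails — aR²b but no w with bRw and a=w.
F3: fails — 1R²0 but no w with 0Rw and 1=w.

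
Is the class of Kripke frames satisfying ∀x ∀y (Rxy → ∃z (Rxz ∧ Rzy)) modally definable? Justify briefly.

The condition is density. A defining modal formula is □□q → □q.

Yes — defined by □□q → □q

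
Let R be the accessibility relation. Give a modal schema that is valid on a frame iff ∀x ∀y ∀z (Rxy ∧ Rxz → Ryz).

◇s → □◇s

The condition is the Euclidean property. The 5 schema ◇s → □◇s defines it.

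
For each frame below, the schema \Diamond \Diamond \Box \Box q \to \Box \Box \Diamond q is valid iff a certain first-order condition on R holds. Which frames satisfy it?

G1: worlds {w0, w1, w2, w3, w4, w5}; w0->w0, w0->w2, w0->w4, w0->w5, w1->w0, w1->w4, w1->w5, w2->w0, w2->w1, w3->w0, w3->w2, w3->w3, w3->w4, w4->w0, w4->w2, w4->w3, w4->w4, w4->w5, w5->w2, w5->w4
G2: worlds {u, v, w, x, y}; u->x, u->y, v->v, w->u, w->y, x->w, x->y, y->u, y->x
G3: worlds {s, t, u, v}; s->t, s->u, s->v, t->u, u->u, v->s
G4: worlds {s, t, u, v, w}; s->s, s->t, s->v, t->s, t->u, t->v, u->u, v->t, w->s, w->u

G1, G2

This is the axiom for a generalized confluence (Geach) condition; its first-order frame correspondent is \forall x \forall y \forall z ((x R^2 y \wedge x R^2 z) \to \exists w (y R^2 w \wedge zRw)).
G1: ✓.
G2: ✓.
G3: fails — vR²t, vR²v but no w with tR²w and vRw.
G4: fails — sR²u, sR²s but no w* with uR²w* and sRw*.
Valid on: G1, G2.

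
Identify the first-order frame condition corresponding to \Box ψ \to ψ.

Suppose □ψ→ψ is valid. At any x set V(ψ)={w : Rxw}. Then □ψ holds at x, so ψ holds at x, i.e. Rxx.

reflexivity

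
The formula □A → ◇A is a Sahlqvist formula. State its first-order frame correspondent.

seriality

Suppose □A→◇A is valid. At any x set V(A)=W. Then □A at x, so ◇A at x, so x has a successor.
The converse is a direct semantic check.
Frame condition: ∀x ∃y Rxy.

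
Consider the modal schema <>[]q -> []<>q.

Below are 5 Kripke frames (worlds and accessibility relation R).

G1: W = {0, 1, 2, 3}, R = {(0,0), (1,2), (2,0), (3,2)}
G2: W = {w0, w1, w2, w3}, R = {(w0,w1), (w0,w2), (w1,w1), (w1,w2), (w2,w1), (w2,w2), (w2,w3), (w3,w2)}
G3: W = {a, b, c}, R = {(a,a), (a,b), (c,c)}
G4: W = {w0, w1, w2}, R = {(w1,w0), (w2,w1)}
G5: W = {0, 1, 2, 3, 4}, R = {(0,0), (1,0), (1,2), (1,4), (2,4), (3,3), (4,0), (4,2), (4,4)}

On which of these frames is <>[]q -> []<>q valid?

G1, G2

The schema corresponds to convergence: forall x forall y forall z (Rxy & Rxz -> exists w (Ryw & Rzw)).
G1: satisfies the condition.
G2: satisfies the condition.
G3: fails — Raa and Rab but a and b have no common successor.
G4: fails — Rw1w0 and Rw1w0 but w0 and w0 have no common successor.
G5: fails — R10 and R12 but 0 and 2 have no common successor.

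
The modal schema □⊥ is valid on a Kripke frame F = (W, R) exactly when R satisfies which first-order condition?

□⊥ is valid iff no world has any successor (otherwise □⊥ fails at any world with one).
Conversely, on a frame with emptiness of R the schema holds at every world under every valuation.
Frame condition: ∀x ∀y ¬Rxy.

emptiness of R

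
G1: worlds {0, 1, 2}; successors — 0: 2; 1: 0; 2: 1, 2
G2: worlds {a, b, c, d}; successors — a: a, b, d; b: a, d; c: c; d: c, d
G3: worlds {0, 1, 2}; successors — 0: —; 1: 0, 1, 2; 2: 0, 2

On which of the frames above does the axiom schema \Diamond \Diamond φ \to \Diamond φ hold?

G3

Frame correspondent (Sahlqvist): \forall x \forall y \forall z (Rxy \wedge Ryz \to Rxz) — i.e. transitivity.
G1: fails — R10 and R02 but not R12.
G2: fails — Rba and Rab but not Rbb.
G3: holds.
Valid on: G3.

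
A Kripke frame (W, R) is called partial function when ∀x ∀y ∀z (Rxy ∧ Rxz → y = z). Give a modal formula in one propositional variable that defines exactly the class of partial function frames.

This is partial functionality; the standard corresponding axiom is CD: ◇r → □r.
Suppose ◇r→□r is valid. Take Rxy, Rxz and set V(r)={y}. Then ◇r at x, so □r at x, so r at z, i.e. z=y.

◇r → □r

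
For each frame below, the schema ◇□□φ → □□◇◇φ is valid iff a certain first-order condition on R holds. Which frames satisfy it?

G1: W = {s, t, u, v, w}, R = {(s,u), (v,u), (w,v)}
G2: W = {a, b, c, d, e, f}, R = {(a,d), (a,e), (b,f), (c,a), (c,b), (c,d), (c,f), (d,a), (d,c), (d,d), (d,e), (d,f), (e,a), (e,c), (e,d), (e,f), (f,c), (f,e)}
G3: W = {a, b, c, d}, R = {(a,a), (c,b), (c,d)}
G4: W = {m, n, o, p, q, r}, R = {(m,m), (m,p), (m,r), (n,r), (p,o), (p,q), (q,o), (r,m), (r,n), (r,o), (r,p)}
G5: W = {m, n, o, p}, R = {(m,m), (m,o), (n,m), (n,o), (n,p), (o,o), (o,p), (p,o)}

G2, G3, G5

The schema corresponds to a generalized confluence (Geach) condition: ∀x ∀y ∀z ((xRy ∧ xR²z) → ∃w (yR²w ∧ zR²w)).
G1: fails — wRv, wR²u but no w* with vR²w* and uR²w*.
G2: ✓.
G3: ✓.
G4: fails — mRm, mR²o but no w with mR²w and oR²w.
G5: ✓.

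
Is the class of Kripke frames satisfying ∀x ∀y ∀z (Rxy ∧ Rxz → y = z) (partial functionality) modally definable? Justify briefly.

This is a Sahlqvist condition; the CD axiom ◇q → □q defines it.

Yes, by ◇q → □q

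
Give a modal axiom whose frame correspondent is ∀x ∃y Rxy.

□q → ◇q

The condition is seriality. The D schema □q → ◇q defines it.
Suppose □q→◇q is valid. At any x set V(q)=W. Then □q at x, so ◇q at x, so x has a successor.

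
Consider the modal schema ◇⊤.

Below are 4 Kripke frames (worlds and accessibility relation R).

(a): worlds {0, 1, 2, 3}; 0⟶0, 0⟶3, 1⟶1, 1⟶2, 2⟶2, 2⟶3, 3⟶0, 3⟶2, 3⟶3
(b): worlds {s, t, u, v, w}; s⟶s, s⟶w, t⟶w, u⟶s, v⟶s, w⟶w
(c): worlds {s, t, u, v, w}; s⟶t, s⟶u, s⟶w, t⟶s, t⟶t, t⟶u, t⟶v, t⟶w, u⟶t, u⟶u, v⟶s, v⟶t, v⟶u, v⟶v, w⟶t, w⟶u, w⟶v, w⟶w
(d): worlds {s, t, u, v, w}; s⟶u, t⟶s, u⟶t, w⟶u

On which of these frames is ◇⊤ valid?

(a), (b), (c)

The schema corresponds to seriality: ∀x ∃y Rxy.
(a): condition met.
(b): condition met.
(c): condition met.
(d): fails — world v has no successor.
Valid on: (a), (b), (c).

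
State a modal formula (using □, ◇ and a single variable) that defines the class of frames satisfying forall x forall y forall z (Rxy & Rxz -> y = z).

◇s → □s

A defining formula is ◇s → □s (the CD axiom).
Suppose ◇s→□s is valid. Take Rxy, Rxz and set V(s)={y}. Then ◇s at x, so □s at x, so s at z, i.e. z=y.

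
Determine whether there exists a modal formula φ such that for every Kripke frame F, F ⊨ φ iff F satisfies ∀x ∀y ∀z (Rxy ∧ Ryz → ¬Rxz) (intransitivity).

If a class were modally definable it would be closed under surjective bounded morphisms (Goldblatt–Thomason).
The 7-cycle (worlds a,b,c,d,e,f,g with a→b→c→d→e→f→g→a) is intransitive. Mapping every world to a single reflexive point • is a surjective bounded morphism; the reflexive point is not intransitive (R••∧R•• but R••).
So no modal formula (or set of formulas) defines exactly the intransitive frames.

No — not modally definable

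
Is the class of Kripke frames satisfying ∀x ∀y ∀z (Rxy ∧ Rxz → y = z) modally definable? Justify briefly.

The condition is partial functionality. A defining modal formula is ◇r → □r.
Suppose ◇r→□r is valid. Take Rxy, Rxz and set V(r)={y}. Then ◇r at x, so □r at x, so r at z, i.e. z=y.

Yes — defined by ◇r → □r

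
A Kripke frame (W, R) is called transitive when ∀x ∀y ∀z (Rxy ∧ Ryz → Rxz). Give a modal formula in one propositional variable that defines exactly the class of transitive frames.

□p → □□p

The condition is transitivity. The 4 schema □p → □□p defines it.
Suppose □p→□□p is valid. Take Rxy, Ryz and set V(p)={w : Rxw}. Then □p at x, so □□p at x, so □p at y, so p at z, i.e. Rxz.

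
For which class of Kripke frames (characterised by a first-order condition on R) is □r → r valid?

Reflexivity

Suppose □r→r is valid. At any x set V(r)={w : Rxw}. Then □r holds at x, so r holds at x, i.e. Rxx.
Conversely, any frame satisfying ∀x Rxx validates the schema.
Frame condition: ∀x Rxx.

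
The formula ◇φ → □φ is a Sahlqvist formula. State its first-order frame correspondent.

Partial functionality

Suppose ◇φ→□φ is valid. Take Rxy, Rxz and set V(φ)={y}. Then ◇φ at x, so □φ at x, so φ at z, i.e. z=y.
The converse is a direct semantic check.
So the correspondent is partial functionality.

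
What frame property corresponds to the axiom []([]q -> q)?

Suppose □(□q→q) is valid. Take Rxy and set V(q)={w : Ryw}. Then at y, □q holds; since □(□q→q) at x, □q→q at y, so q at y, i.e. Ryy.
Conversely, any frame satisfying forall x forall y (Rxy -> Ryy) validates the schema.
Frame condition: forall x forall y (Rxy -> Ryy).

shift-reflexivity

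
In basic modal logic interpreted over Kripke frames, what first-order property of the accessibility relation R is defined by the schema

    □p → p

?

reflexivity: ∀x Rxx

Suppose □p→p is valid. At any x set V(p)={w : Rxw}. Then □p holds at x, so p holds at x, i.e. Rxx.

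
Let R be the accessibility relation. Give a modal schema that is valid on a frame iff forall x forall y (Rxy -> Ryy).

□(□r → r)

A defining formula is □(□r → r) (the T□ axiom).
Suppose □(□r→r) is valid. Take Rxy and set V(r)={w : Ryw}. Then at y, □r holds; since □(□r→r) at x, □r→r at y, so r at y, i.e. Ryy.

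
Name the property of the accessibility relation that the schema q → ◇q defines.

reflexivity: ∀x Rxx

This is frame-equivalent to □q → q (substitute ¬q for q and contrapose).
Suppose □q→q is valid. At any x set V(q)={w : Rxw}. Then □q holds at x, so q holds at x, i.e. Rxx.
Conversely, on a frame with reflexivity the schema holds at every world under every valuation.
So the correspondent is reflexivity.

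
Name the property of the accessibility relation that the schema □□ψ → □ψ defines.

Suppose □□ψ→□ψ is valid. Take Rxy and set V(ψ)={w : xR²w}. Then □□ψ at x, so □ψ at x, so ψ at y, i.e. ∃z(Rxz∧Rzy).
The converse is a direct semantic check.
Frame condition: ∀x ∀y (Rxy → ∃z (Rxz ∧ Rzy)).

density: ∀x ∀y (Rxy → ∃z (Rxz ∧ Rzy))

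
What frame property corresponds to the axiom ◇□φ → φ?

Replacing φ by ¬φ and contraposing gives the equivalent schema φ → □◇φ.
Suppose φ→□◇φ is valid. Take Rxy and set V(φ)={x}. Then φ at x, so □◇φ at x, so ◇φ at y, so some z with Ryz has φ; z=x, i.e. Ryx.
Conversely, on a frame with symmetry the schema holds at every world under every valuation.
So the correspondent is symmetry.

Symmetry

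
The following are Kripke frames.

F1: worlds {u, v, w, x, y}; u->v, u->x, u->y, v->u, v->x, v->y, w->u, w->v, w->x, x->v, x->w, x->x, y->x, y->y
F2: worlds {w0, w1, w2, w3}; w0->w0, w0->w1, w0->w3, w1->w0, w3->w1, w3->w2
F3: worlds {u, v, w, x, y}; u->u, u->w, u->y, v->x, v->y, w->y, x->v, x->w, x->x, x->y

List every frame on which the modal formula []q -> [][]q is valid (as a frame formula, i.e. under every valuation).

none

The schema corresponds to transitivity: forall x forall y forall z (Rxy & Ryz -> Rxz).
F1: fails — Ruv and Rvu but not Ruu.
F2: fails — Rw1w0 and Rw0w1 but not Rw1w1.
F3: fails — Rvx and Rxw but not Rvw.
Valid on no frame.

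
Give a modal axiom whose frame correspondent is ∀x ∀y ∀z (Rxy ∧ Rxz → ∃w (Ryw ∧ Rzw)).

◇□p → □◇p

A defining formula is ◇□p → □◇p (the .2 axiom).
Suppose ◇□p→□◇p is valid. Take Rxy, Rxz and set V(p)={w : Ryw}. Then □p at y so ◇□p at x, so □◇p at x, so ◇p at z, giving w with Rzw and Ryw.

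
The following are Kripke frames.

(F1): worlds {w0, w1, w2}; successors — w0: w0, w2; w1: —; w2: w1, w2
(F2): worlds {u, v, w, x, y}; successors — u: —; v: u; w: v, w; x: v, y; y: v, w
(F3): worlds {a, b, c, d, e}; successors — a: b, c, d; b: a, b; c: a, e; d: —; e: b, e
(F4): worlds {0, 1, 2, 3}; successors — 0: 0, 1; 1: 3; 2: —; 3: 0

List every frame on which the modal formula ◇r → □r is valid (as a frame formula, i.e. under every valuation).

Frame correspondent (Sahlqvist): ∀x ∀y ∀z (Rxy ∧ Rxz → y = z) — i.e. partial functionality.
(F1): fails — w0 sees both w0 and w2.
(F2): fails — w sees both v and w.
(F3): fails — a sees both b and c.
(F4): fails — 0 sees both 0 and 1.

none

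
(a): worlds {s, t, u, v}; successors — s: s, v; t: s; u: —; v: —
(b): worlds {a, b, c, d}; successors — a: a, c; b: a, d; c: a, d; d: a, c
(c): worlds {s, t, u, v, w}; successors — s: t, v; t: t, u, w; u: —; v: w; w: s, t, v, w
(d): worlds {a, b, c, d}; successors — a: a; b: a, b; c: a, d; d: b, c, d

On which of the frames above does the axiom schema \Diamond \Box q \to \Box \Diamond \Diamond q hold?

This is the axiom for a generalized confluence (Geach) condition; its first-order frame correspondent is \forall x \forall y \forall z ((xRy \wedge xRz) \to \exists w (yRw \wedge z R^2 w)).
(a): fails — sRs, sRv but no w with sRw and vR²w.
(b): ✓.
(c): fails — tRt, tRu but no w* with tRw* and uR²w*.
(d): fails — cRd, cRa but no w with dRw and aR²w.

(b)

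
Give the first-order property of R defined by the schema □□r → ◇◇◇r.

∀x ∃w (xR²w ∧ xR³w)

This is a Sahlqvist (Geach-type) schema ◇^0□^2r → □^0◇^3r.
First-order correspondent: ∀x ∃w (xR²w ∧ xR³w).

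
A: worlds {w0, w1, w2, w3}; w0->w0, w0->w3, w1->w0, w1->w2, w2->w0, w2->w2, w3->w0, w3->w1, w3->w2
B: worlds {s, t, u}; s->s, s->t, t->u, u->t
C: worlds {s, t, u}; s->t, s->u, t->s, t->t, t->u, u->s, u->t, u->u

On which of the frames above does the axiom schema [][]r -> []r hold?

This is the axiom for density; its first-order frame correspondent is forall x forall y (Rxy -> exists z (Rxz & Rzy)).
A: fails — Rw3w1 but no z with Rw3z and Rzw1.
B: fails — Rtu but no z with Rtz and Rzu.
C: ✓.
Valid on: C.

C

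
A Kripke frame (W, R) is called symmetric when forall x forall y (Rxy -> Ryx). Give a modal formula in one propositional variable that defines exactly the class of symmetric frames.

This is symmetry; the standard corresponding axiom is B: p → □◇p.
Suppose p→□◇p is valid. Take Rxy and set V(p)={x}. Then p at x, so □◇p at x, so ◇p at y, so some z with Ryz has p; z=x, i.e. Ryx.

p → □◇p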